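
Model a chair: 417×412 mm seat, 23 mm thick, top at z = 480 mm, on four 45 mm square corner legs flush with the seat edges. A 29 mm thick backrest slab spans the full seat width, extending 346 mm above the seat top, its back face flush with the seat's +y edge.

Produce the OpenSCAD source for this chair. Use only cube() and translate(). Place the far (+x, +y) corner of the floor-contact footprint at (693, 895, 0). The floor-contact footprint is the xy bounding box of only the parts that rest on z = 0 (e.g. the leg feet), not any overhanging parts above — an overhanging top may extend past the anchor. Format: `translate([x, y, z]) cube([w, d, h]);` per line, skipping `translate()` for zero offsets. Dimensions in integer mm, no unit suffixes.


translate([276, 483, 457]) cube([417, 412, 23]);
translate([276, 483, 0]) cube([45, 45, 457]);
translate([648, 483, 0]) cube([45, 45, 457]);
translate([276, 850, 0]) cube([45, 45, 457]);
translate([648, 850, 0]) cube([45, 45, 457]);
translate([276, 866, 480]) cube([417, 29, 346]);


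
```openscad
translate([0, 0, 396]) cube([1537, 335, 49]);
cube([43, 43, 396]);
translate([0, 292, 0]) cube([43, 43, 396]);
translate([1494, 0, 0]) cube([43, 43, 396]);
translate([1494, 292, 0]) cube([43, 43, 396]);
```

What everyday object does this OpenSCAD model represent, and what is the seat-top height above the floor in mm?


A bench. The seat-top height is 445 mm.

A long slab on four corner posts — a bench. The slab sits at z = 396 with thickness 49, so the top is 396 + 49 = 445 mm.


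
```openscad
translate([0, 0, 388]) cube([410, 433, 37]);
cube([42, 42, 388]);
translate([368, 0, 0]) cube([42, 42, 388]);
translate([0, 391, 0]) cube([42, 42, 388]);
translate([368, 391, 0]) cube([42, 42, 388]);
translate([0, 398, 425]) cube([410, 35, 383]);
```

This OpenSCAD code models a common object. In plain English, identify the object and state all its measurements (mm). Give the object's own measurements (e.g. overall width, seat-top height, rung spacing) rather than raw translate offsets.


A chair. The seat is a 410×433×37 mm slab with its top at z = 425 mm, on four 42×42 mm corner legs (flush with the seat edges, standing on z = 0). A flat backrest 35 mm thick, 383 mm tall, spans the full seat width and rises from the seat top along its +y edge, rear face flush with the rear of the seat.


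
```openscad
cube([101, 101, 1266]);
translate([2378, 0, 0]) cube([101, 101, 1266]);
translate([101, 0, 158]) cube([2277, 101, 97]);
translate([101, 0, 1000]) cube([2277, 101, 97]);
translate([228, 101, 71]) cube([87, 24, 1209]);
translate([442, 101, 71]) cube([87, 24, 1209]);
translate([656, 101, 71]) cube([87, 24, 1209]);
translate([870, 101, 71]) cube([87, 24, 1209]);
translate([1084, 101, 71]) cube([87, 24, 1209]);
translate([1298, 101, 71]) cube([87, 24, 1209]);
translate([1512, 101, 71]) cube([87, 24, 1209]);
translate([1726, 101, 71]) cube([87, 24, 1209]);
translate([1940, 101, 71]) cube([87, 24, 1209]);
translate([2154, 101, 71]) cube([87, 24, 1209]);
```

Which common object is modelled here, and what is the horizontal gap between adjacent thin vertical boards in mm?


A fence section. The picket gap is 127 mm.

Two posts, two rails, 10 pickets — a fence section. Span 2277 mm holds 10 pickets of 87 mm with 11 equal gaps: ⌊(2277 − 10·87) / 11⌋ = 127 mm.


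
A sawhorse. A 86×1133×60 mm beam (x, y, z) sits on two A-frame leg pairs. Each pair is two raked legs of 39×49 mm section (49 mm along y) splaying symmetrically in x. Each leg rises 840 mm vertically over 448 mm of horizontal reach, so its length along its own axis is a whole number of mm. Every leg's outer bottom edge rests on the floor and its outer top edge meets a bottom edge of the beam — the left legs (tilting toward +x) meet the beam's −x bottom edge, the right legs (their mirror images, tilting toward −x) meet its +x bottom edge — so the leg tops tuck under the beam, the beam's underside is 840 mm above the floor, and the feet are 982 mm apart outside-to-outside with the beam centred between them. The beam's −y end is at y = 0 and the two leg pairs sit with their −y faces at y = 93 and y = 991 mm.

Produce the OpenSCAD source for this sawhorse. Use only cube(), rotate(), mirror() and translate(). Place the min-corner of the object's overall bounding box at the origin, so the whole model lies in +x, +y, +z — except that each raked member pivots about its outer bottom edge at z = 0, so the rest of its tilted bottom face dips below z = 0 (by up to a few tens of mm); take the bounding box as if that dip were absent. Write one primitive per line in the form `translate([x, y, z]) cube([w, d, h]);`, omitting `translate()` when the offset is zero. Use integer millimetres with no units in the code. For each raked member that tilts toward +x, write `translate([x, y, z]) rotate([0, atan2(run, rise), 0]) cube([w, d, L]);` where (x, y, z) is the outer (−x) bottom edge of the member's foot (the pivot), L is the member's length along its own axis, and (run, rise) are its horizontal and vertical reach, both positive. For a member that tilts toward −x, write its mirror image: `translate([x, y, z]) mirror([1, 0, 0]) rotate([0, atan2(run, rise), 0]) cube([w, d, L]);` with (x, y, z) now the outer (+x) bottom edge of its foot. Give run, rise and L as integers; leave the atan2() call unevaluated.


translate([448, 0, 840]) cube([86, 1133, 60]);
translate([0, 93, 0]) rotate([0, atan2(448, 840), 0]) cube([39, 49, 952]);
translate([982, 93, 0]) mirror([1, 0, 0]) rotate([0, atan2(448, 840), 0]) cube([39, 49, 952]);
translate([0, 991, 0]) rotate([0, atan2(448, 840), 0]) cube([39, 49, 952]);
translate([982, 991, 0]) mirror([1, 0, 0]) rotate([0, atan2(448, 840), 0]) cube([39, 49, 952]);


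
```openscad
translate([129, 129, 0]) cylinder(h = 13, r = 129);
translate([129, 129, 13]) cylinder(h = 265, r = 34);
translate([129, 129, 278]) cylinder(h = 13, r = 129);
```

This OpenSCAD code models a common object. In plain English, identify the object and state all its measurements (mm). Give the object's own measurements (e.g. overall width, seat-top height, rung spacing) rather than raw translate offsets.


A spool: two coaxial disc flanges of radius 129 mm and thickness 13 mm, joined by a core cylinder of radius 34 mm and height 265 mm. The lower flange rests on z = 0 and the three cylinders share a vertical axis.


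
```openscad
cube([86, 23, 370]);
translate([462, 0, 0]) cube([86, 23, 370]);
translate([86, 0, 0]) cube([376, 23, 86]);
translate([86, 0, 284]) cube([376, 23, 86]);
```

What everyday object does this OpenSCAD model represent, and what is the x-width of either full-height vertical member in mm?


A picture frame. The border width is 86 mm.

Four thin pieces enclosing a rectangular opening — a picture frame. The two full-height stiles are 370 mm tall; the top rail sits at z = 284 and is 86 mm tall, so the border above the opening is 370 − 284 = 86 mm, matching the stile x-width.


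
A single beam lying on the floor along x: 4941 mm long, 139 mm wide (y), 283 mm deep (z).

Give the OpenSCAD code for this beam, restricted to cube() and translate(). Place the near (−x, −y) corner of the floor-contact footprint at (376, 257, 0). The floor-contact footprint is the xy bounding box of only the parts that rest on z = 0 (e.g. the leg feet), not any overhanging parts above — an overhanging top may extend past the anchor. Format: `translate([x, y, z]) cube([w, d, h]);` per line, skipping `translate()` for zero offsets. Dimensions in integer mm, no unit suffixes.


translate([376, 257, 0]) cube([4941, 139, 283]);


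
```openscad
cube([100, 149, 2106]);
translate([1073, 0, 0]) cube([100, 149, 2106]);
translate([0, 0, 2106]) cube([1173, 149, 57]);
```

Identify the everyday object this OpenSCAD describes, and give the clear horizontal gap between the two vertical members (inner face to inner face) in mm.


A door frame. The clear opening width is 973 mm.

Two 2106 mm tall posts with a header on top — a door frame. The left jamb is 100 mm wide at x = 0; the right jamb starts at x = 1073. The clear opening is 1073 − 100 = 973 mm.


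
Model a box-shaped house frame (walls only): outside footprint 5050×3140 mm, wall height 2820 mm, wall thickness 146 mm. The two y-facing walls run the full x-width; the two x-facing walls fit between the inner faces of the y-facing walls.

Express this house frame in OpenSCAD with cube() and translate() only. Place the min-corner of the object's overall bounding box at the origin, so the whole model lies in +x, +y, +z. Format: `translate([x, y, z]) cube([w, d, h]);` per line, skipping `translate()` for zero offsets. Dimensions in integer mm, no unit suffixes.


cube([5050, 146, 2820]);
translate([0, 2994, 0]) cube([5050, 146, 2820]);
translate([0, 146, 0]) cube([146, 2848, 2820]);
translate([4904, 146, 0]) cube([146, 2848, 2820]);


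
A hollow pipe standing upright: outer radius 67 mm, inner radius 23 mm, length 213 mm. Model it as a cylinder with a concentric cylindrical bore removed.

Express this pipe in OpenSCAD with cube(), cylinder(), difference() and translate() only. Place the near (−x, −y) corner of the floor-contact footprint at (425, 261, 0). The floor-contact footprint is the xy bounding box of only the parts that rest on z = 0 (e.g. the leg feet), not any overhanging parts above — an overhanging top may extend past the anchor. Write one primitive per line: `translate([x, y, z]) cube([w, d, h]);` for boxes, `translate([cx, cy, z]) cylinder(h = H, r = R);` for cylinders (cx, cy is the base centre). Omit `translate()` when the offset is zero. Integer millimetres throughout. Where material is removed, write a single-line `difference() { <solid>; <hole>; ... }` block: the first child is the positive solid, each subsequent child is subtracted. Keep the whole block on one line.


difference() { translate([492, 328, 0]) cylinder(h = 213, r = 67); translate([492, 328, 0]) cylinder(h = 213, r = 23); }


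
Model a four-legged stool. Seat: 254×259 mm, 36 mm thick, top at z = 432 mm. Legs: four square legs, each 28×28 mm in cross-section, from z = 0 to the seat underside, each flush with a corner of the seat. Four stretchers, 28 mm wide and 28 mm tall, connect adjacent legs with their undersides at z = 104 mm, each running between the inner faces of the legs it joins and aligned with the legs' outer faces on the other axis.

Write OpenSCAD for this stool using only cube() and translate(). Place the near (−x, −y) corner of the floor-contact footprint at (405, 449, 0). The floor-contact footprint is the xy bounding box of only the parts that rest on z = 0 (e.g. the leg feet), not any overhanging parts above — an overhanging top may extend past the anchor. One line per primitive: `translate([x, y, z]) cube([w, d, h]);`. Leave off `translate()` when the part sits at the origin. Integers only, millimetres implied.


translate([405, 449, 396]) cube([254, 259, 36]);
translate([405, 449, 0]) cube([28, 28, 396]);
translate([631, 449, 0]) cube([28, 28, 396]);
translate([405, 680, 0]) cube([28, 28, 396]);
translate([631, 680, 0]) cube([28, 28, 396]);
translate([433, 449, 104]) cube([198, 28, 28]);
translate([433, 680, 104]) cube([198, 28, 28]);
translate([405, 477, 104]) cube([28, 203, 28]);
translate([631, 477, 104]) cube([28, 203, 28]);


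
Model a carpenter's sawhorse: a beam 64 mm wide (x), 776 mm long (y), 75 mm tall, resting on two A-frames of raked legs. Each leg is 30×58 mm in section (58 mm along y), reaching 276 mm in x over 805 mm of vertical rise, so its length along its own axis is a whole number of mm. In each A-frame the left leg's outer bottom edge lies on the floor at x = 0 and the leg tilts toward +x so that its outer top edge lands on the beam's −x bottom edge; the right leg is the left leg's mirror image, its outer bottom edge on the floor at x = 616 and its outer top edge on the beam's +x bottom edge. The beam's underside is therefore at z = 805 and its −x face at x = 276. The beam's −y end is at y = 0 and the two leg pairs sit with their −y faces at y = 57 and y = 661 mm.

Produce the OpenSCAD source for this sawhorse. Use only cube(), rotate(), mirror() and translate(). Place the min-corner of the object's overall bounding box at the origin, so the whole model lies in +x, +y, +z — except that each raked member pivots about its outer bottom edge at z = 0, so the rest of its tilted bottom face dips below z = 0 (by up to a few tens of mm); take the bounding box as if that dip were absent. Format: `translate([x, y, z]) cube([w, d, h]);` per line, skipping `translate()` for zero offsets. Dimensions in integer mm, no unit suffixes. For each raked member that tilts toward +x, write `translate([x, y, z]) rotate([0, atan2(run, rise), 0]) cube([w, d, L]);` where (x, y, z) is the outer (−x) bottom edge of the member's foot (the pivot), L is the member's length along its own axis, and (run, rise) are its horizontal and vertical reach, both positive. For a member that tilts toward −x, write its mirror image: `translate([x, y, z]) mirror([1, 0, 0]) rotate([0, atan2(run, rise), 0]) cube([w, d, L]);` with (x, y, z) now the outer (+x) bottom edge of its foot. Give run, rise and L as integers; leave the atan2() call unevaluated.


translate([276, 0, 805]) cube([64, 776, 75]);
translate([0, 57, 0]) rotate([0, atan2(276, 805), 0]) cube([30, 58, 851]);
translate([616, 57, 0]) mirror([1, 0, 0]) rotate([0, atan2(276, 805), 0]) cube([30, 58, 851]);
translate([0, 661, 0]) rotate([0, atan2(276, 805), 0]) cube([30, 58, 851]);
translate([616, 661, 0]) mirror([1, 0, 0]) rotate([0, atan2(276, 805), 0]) cube([30, 58, 851]);


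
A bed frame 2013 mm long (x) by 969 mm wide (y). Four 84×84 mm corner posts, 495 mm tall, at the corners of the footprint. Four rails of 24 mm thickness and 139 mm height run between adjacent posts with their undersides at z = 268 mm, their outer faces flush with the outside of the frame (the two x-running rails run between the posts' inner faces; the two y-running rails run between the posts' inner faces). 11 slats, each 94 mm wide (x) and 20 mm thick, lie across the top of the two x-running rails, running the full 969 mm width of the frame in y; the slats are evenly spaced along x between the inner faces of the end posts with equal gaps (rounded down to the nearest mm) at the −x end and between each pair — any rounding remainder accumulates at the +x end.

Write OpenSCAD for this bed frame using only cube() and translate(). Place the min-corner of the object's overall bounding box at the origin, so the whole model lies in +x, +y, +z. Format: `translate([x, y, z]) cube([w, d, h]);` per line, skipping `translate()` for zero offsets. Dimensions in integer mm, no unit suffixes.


cube([84, 84, 495]);
translate([0, 885, 0]) cube([84, 84, 495]);
translate([1929, 0, 0]) cube([84, 84, 495]);
translate([1929, 885, 0]) cube([84, 84, 495]);
translate([84, 0, 268]) cube([1845, 24, 139]);
translate([84, 945, 268]) cube([1845, 24, 139]);
translate([0, 84, 268]) cube([24, 801, 139]);
translate([1989, 84, 268]) cube([24, 801, 139]);
translate([151, 0, 407]) cube([94, 969, 20]);
translate([312, 0, 407]) cube([94, 969, 20]);
translate([473, 0, 407]) cube([94, 969, 20]);
translate([634, 0, 407]) cube([94, 969, 20]);
translate([795, 0, 407]) cube([94, 969, 20]);
translate([956, 0, 407]) cube([94, 969, 20]);
translate([1117, 0, 407]) cube([94, 969, 20]);
translate([1278, 0, 407]) cube([94, 969, 20]);
translate([1439, 0, 407]) cube([94, 969, 20]);
translate([1600, 0, 407]) cube([94, 969, 20]);
translate([1761, 0, 407]) cube([94, 969, 20]);


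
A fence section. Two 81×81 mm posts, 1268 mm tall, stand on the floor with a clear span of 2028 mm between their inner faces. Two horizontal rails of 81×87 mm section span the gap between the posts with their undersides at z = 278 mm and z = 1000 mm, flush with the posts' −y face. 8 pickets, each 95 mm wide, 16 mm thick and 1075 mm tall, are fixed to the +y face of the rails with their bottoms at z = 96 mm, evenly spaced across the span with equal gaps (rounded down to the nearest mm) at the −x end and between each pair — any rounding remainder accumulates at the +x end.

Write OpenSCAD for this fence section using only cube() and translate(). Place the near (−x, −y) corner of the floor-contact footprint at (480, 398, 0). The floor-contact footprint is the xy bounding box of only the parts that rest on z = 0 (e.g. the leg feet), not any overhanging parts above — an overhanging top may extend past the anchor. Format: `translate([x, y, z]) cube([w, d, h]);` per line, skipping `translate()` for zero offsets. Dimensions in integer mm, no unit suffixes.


translate([480, 398, 0]) cube([81, 81, 1268]);
translate([2589, 398, 0]) cube([81, 81, 1268]);
translate([561, 398, 278]) cube([2028, 81, 87]);
translate([561, 398, 1000]) cube([2028, 81, 87]);
translate([701, 479, 96]) cube([95, 16, 1075]);
translate([936, 479, 96]) cube([95, 16, 1075]);
translate([1171, 479, 96]) cube([95, 16, 1075]);
translate([1406, 479, 96]) cube([95, 16, 1075]);
translate([1641, 479, 96]) cube([95, 16, 1075]);
translate([1876, 479, 96]) cube([95, 16, 1075]);
translate([2111, 479, 96]) cube([95, 16, 1075]);
translate([2346, 479, 96]) cube([95, 16, 1075]);


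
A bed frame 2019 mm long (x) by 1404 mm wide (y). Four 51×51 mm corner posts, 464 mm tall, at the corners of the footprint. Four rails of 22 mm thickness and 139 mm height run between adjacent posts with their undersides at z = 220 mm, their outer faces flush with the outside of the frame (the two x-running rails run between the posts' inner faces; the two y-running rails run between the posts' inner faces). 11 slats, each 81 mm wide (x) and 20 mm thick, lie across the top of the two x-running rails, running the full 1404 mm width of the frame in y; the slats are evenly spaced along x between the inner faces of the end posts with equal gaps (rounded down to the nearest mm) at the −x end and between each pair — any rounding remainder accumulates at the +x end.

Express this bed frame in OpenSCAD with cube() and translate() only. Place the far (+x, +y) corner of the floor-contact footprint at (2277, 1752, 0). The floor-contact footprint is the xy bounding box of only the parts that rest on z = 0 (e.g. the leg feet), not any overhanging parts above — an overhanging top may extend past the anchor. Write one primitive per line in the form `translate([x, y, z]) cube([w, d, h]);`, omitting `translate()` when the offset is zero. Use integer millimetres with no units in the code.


translate([258, 348, 0]) cube([51, 51, 464]);
translate([258, 1701, 0]) cube([51, 51, 464]);
translate([2226, 348, 0]) cube([51, 51, 464]);
translate([2226, 1701, 0]) cube([51, 51, 464]);
translate([309, 348, 220]) cube([1917, 22, 139]);
translate([309, 1730, 220]) cube([1917, 22, 139]);
translate([258, 399, 220]) cube([22, 1302, 139]);
translate([2255, 399, 220]) cube([22, 1302, 139]);
translate([394, 348, 359]) cube([81, 1404, 20]);
translate([560, 348, 359]) cube([81, 1404, 20]);
translate([726, 348, 359]) cube([81, 1404, 20]);
translate([892, 348, 359]) cube([81, 1404, 20]);
translate([1058, 348, 359]) cube([81, 1404, 20]);
translate([1224, 348, 359]) cube([81, 1404, 20]);
translate([1390, 348, 359]) cube([81, 1404, 20]);
translate([1556, 348, 359]) cube([81, 1404, 20]);
translate([1722, 348, 359]) cube([81, 1404, 20]);
translate([1888, 348, 359]) cube([81, 1404, 20]);
translate([2054, 348, 359]) cube([81, 1404, 20]);


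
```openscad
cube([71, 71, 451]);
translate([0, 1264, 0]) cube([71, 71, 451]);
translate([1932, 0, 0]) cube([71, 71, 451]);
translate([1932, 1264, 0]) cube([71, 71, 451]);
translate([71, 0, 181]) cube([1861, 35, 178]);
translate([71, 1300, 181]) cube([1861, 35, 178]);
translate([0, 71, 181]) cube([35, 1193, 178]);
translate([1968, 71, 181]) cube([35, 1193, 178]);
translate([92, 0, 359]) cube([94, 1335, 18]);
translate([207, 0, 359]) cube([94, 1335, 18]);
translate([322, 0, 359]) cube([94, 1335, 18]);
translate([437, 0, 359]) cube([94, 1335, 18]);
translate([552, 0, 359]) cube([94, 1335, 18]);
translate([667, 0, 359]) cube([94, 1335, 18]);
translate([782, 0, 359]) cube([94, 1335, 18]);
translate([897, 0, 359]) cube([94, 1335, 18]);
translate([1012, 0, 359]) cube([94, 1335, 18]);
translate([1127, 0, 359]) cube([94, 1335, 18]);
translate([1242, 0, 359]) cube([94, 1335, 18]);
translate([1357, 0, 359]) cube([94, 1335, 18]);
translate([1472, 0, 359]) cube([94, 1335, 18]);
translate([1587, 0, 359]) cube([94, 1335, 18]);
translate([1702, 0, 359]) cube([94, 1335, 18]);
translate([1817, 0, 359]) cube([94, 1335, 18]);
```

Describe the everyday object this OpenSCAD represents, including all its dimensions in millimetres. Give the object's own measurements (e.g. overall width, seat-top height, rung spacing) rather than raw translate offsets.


A bed frame 2003 mm long (x) by 1335 mm wide (y). Four 71×71 mm corner posts, 451 mm tall, at the corners of the footprint. Four rails of 35 mm thickness and 178 mm height run between adjacent posts with their undersides at z = 181 mm, their outer faces flush with the outside of the frame (the two x-running rails run between the posts' inner faces; the two y-running rails run between the posts' inner faces). 16 slats, each 94 mm wide (x) and 18 mm thick, lie across the top of the two x-running rails, running the full 1335 mm width of the frame in y; along x they sit between the end posts with a 21 mm gap after the −x posts and between neighbouring slats and before the +x posts.


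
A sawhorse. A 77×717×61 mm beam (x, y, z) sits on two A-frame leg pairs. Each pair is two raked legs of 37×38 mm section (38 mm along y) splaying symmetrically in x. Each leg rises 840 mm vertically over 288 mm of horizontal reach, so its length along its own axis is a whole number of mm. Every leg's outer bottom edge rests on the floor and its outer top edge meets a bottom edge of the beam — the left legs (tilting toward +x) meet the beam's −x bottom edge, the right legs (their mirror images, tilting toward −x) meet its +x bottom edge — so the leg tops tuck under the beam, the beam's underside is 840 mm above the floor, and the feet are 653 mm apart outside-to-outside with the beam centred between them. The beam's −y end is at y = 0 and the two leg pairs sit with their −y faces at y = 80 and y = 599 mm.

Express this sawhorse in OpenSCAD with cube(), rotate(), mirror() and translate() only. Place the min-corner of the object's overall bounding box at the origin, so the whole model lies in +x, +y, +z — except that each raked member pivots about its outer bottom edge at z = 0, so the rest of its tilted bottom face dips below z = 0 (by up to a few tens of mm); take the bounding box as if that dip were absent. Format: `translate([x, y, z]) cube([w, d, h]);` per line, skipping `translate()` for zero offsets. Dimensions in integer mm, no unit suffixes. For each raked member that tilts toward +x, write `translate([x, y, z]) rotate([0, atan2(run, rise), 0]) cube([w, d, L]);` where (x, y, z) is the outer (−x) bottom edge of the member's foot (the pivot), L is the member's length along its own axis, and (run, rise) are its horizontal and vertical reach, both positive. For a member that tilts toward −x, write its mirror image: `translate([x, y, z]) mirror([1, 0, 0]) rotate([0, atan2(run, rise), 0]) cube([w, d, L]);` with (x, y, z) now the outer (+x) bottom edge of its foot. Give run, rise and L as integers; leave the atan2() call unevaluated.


// leg length = √(288² + 840²) = 888
// right-leg outer foot x = 2·288 + 77 = 653
// beam min-corner = (288, 0, 840)
translate([288, 0, 840]) cube([77, 717, 61]);
translate([0, 80, 0]) rotate([0, atan2(288, 840), 0]) cube([37, 38, 888]);
translate([653, 80, 0]) mirror([1, 0, 0]) rotate([0, atan2(288, 840), 0]) cube([37, 38, 888]);
translate([0, 599, 0]) rotate([0, atan2(288, 840), 0]) cube([37, 38, 888]);
translate([653, 599, 0]) mirror([1, 0, 0]) rotate([0, atan2(288, 840), 0]) cube([37, 38, 888]);


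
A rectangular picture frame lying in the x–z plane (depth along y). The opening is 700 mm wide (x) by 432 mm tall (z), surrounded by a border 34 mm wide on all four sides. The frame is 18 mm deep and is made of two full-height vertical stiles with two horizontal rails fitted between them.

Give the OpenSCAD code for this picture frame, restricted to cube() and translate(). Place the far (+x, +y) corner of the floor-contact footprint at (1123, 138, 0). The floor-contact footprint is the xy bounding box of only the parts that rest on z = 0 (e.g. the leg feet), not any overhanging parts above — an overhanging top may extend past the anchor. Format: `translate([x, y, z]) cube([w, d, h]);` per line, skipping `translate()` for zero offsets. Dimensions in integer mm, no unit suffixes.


translate([355, 120, 0]) cube([34, 18, 500]);
translate([1089, 120, 0]) cube([34, 18, 500]);
translate([389, 120, 0]) cube([700, 18, 34]);
translate([389, 120, 466]) cube([700, 18, 34]);


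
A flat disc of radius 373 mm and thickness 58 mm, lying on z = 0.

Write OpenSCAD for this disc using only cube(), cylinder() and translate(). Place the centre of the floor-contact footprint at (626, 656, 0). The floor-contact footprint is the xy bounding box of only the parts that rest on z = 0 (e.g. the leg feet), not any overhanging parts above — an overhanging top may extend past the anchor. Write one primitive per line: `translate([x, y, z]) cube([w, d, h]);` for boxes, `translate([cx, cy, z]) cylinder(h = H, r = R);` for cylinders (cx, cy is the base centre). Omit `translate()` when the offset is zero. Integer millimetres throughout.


translate([626, 656, 0]) cylinder(h = 58, r = 373);


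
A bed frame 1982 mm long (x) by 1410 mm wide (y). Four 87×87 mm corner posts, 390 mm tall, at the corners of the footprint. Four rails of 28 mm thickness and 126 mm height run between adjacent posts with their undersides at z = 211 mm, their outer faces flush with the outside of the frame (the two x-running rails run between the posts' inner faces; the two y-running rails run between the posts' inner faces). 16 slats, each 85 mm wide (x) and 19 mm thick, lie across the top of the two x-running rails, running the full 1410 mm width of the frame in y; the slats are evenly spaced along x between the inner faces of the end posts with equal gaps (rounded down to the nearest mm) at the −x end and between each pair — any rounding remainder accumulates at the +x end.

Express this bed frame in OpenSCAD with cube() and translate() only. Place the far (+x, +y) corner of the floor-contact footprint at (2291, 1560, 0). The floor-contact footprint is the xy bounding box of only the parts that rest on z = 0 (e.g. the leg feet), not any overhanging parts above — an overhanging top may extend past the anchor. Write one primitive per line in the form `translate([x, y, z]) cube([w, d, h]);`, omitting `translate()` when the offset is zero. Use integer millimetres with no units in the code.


// slat z = rail_z + rail_h = 211 + 126 = 337
// slat gap = ⌊(1808 − 16·85) / 17⌋ = 26
translate([309, 150, 0]) cube([87, 87, 390]);
translate([309, 1473, 0]) cube([87, 87, 390]);
translate([2204, 150, 0]) cube([87, 87, 390]);
translate([2204, 1473, 0]) cube([87, 87, 390]);
translate([396, 150, 211]) cube([1808, 28, 126]);
translate([396, 1532, 211]) cube([1808, 28, 126]);
translate([309, 237, 211]) cube([28, 1236, 126]);
translate([2263, 237, 211]) cube([28, 1236, 126]);
translate([422, 150, 337]) cube([85, 1410, 19]);
translate([533, 150, 337]) cube([85, 1410, 19]);
translate([644, 150, 337]) cube([85, 1410, 19]);
translate([755, 150, 337]) cube([85, 1410, 19]);
translate([866, 150, 337]) cube([85, 1410, 19]);
translate([977, 150, 337]) cube([85, 1410, 19]);
translate([1088, 150, 337]) cube([85, 1410, 19]);
translate([1199, 150, 337]) cube([85, 1410, 19]);
translate([1310, 150, 337]) cube([85, 1410, 19]);
translate([1421, 150, 337]) cube([85, 1410, 19]);
translate([1532, 150, 337]) cube([85, 1410, 19]);
translate([1643, 150, 337]) cube([85, 1410, 19]);
translate([1754, 150, 337]) cube([85, 1410, 19]);
translate([1865, 150, 337]) cube([85, 1410, 19]);
translate([1976, 150, 337]) cube([85, 1410, 19]);
translate([2087, 150, 337]) cube([85, 1410, 19]);


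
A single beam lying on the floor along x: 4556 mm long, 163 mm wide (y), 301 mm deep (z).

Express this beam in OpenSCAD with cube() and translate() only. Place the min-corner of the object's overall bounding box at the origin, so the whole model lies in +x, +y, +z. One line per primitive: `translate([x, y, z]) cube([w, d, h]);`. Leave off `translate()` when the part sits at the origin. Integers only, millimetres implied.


cube([4556, 163, 301]);


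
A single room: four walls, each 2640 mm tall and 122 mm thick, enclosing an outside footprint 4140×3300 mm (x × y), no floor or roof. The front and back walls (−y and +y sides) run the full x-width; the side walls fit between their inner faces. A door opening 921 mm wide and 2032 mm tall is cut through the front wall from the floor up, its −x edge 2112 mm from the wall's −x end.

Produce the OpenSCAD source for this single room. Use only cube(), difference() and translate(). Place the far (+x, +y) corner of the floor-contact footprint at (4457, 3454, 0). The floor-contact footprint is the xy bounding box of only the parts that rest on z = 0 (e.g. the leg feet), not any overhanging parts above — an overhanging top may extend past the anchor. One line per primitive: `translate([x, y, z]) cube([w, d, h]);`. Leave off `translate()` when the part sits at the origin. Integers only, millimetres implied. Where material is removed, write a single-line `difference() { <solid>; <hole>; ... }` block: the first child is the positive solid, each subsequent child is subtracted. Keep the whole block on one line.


difference() { translate([317, 154, 0]) cube([4140, 122, 2640]); translate([2429, 154, 0]) cube([921, 122, 2032]); }
translate([317, 3332, 0]) cube([4140, 122, 2640]);
translate([317, 276, 0]) cube([122, 3056, 2640]);
translate([4335, 276, 0]) cube([122, 3056, 2640]);


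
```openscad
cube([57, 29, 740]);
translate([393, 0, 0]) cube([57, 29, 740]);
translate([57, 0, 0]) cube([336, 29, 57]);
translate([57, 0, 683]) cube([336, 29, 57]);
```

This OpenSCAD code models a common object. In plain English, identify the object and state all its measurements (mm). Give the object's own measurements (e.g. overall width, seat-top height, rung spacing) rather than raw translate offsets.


A rectangular picture frame lying in the x–z plane (depth along y). The opening is 336 mm wide (x) by 626 mm tall (z), surrounded by a border 57 mm wide on all four sides. The frame is 29 mm deep and is made of two full-height vertical stiles with two horizontal rails fitted between them.


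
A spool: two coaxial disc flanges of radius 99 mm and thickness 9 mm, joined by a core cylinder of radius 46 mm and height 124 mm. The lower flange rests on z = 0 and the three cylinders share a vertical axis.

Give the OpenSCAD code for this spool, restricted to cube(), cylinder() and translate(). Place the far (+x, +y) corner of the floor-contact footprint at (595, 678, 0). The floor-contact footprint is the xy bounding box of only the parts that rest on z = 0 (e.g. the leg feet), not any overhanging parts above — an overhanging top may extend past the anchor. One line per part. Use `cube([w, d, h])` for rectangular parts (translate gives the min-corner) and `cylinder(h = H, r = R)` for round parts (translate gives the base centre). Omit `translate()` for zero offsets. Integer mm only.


translate([496, 579, 0]) cylinder(h = 9, r = 99);
translate([496, 579, 9]) cylinder(h = 124, r = 46);
translate([496, 579, 133]) cylinder(h = 9, r = 99);


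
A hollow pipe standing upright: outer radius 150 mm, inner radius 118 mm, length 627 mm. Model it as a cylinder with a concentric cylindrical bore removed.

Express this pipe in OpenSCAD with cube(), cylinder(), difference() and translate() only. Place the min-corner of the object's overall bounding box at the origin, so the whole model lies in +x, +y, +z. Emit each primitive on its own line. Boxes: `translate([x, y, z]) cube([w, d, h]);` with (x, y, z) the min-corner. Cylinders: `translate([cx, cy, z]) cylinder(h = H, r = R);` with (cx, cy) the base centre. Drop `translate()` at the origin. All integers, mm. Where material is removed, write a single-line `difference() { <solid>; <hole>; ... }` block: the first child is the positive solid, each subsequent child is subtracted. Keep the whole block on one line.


difference() { translate([150, 150, 0]) cylinder(h = 627, r = 150); translate([150, 150, 0]) cylinder(h = 627, r = 118); }


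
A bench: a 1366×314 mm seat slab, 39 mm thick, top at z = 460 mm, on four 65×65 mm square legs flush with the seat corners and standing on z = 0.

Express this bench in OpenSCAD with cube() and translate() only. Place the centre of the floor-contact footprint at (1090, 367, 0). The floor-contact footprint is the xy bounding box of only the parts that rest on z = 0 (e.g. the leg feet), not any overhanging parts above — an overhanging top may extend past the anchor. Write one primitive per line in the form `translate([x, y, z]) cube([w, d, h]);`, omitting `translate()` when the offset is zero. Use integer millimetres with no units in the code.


// leg_h = 460 − 39 = 421
translate([407, 210, 421]) cube([1366, 314, 39]);
translate([407, 210, 0]) cube([65, 65, 421]);
translate([407, 459, 0]) cube([65, 65, 421]);
translate([1708, 210, 0]) cube([65, 65, 421]);
translate([1708, 459, 0]) cube([65, 65, 421]);


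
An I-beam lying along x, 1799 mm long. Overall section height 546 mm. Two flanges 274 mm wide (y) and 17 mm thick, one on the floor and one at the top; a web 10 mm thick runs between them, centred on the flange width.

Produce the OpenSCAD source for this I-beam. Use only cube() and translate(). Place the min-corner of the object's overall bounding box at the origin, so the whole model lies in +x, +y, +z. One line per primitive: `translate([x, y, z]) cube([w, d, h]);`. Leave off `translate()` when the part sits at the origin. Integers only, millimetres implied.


cube([1799, 274, 17]);
translate([0, 132, 17]) cube([1799, 10, 512]);
translate([0, 0, 529]) cube([1799, 274, 17]);


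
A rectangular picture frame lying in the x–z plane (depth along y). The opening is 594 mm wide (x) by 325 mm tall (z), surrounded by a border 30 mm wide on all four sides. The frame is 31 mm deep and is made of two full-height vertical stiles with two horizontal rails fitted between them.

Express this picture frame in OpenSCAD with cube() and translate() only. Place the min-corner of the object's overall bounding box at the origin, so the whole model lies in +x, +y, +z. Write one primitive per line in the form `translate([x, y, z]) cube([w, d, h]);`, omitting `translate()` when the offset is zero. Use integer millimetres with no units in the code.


cube([30, 31, 385]);
translate([624, 0, 0]) cube([30, 31, 385]);
translate([30, 0, 0]) cube([594, 31, 30]);
translate([30, 0, 355]) cube([594, 31, 30]);


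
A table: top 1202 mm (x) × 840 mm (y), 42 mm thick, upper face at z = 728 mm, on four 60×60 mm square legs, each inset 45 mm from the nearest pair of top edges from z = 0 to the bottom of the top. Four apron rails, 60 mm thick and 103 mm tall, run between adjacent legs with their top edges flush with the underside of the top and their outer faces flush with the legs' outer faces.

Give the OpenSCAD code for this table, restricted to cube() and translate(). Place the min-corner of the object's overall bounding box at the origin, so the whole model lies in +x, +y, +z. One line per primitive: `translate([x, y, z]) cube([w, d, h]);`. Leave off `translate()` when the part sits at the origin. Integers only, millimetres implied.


translate([0, 0, 686]) cube([1202, 840, 42]);
translate([45, 45, 0]) cube([60, 60, 686]);
translate([1097, 45, 0]) cube([60, 60, 686]);
translate([45, 735, 0]) cube([60, 60, 686]);
translate([1097, 735, 0]) cube([60, 60, 686]);
translate([105, 45, 583]) cube([992, 60, 103]);
translate([105, 735, 583]) cube([992, 60, 103]);
translate([45, 105, 583]) cube([60, 630, 103]);
translate([1097, 105, 583]) cube([60, 630, 103]);


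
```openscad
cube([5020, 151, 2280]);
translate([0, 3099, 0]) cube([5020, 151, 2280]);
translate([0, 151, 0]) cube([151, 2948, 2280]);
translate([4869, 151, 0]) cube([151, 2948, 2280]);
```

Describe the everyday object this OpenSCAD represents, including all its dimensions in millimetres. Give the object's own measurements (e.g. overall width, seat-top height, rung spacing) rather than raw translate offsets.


The wall frame of a small rectangular building: four walls, each 2280 mm tall and 151 mm thick, enclosing a footprint 5020 mm (x) by 3250 mm (y) outside-to-outside, with no floor or roof. The front and back walls (the −y and +y sides) span the full width; the two side walls fit between them.


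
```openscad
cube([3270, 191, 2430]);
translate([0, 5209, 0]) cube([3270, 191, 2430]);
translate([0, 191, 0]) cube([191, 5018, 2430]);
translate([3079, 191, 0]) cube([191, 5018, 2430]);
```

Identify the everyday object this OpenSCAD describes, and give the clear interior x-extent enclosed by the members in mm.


A house (or room) frame. The interior width is 2888 mm.

Four 2430 mm walls enclosing a rectangle with no floor or roof — a room or house frame. Outside width is 3270 mm and wall thickness is 191 mm, so the interior width is 3270 − 2 × 191 = 2888 mm.


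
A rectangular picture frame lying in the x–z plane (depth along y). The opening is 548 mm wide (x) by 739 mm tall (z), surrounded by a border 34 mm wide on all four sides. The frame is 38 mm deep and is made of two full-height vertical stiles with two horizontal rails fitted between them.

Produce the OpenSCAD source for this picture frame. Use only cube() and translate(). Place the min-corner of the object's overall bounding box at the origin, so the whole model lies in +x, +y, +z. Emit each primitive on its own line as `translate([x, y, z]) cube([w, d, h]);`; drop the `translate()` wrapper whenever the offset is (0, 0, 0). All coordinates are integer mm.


cube([34, 38, 807]);
translate([582, 0, 0]) cube([34, 38, 807]);
translate([34, 0, 0]) cube([548, 38, 34]);
translate([34, 0, 773]) cube([548, 38, 34]);


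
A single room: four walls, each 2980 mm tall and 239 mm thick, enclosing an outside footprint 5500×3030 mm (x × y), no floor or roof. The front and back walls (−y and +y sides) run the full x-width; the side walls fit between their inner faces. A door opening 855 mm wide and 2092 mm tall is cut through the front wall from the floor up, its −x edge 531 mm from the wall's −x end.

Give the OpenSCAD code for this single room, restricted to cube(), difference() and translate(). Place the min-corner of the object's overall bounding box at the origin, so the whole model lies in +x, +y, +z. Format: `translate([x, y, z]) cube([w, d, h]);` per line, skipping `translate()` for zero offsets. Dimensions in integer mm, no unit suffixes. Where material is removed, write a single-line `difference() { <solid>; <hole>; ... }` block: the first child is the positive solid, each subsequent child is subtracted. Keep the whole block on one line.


difference() { cube([5500, 239, 2980]); translate([531, 0, 0]) cube([855, 239, 2092]); }
translate([0, 2791, 0]) cube([5500, 239, 2980]);
translate([0, 239, 0]) cube([239, 2552, 2980]);
translate([5261, 239, 0]) cube([239, 2552, 2980]);


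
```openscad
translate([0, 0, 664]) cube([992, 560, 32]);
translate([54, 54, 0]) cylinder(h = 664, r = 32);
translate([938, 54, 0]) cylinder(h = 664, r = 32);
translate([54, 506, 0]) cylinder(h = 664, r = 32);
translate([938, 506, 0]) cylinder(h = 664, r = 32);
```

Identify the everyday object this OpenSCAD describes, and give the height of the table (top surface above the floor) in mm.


A table. The table height is 696 mm.

A 992×560×32 slab sits at z = 664 on four Ø64 mm round legs — a table. The top surface is at 664 + 32 = 696 mm.


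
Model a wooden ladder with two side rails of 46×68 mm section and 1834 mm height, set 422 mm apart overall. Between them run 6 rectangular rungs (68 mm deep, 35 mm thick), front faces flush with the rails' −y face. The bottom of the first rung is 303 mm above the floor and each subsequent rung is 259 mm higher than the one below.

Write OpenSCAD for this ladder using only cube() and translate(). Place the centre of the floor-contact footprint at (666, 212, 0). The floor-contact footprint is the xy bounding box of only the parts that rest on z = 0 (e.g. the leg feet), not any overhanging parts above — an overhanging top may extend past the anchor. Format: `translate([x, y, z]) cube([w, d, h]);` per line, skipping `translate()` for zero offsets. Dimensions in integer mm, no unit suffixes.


translate([455, 178, 0]) cube([46, 68, 1834]);
translate([831, 178, 0]) cube([46, 68, 1834]);
translate([501, 178, 303]) cube([330, 68, 35]);
translate([501, 178, 562]) cube([330, 68, 35]);
translate([501, 178, 821]) cube([330, 68, 35]);
translate([501, 178, 1080]) cube([330, 68, 35]);
translate([501, 178, 1339]) cube([330, 68, 35]);
translate([501, 178, 1598]) cube([330, 68, 35]);
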